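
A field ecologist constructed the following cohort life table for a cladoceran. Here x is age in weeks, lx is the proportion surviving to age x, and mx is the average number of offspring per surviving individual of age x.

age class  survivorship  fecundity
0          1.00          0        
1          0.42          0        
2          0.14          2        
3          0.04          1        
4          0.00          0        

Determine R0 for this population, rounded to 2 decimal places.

0.32

lx·mx by age: 0, 0, 0.28, 0.04, 0
R0 = Σ lx·mx = 0.32 → 0.32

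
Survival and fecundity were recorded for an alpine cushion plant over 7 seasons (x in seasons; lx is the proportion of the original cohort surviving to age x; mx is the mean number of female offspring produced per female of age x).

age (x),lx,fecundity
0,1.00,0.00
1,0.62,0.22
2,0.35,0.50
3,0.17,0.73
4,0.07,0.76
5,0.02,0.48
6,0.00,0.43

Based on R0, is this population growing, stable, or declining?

declining

R0 = Σ lx·mx = 0 + 0.1364 + 0.175 + 0.1241 + 0.0532 + 0.0096 + 0 = 0.4983
R0 < 1, so the population is declining.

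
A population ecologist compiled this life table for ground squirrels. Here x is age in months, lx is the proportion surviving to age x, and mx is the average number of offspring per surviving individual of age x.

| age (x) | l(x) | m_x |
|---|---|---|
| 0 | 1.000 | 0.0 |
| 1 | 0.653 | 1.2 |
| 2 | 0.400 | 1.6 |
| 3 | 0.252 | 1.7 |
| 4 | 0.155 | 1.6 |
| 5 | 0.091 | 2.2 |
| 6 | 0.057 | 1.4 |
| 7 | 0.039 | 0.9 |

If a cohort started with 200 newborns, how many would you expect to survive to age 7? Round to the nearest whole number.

Expected survivors = N0 · l_7 = 200 × 0.039 = 7.8 → 8

8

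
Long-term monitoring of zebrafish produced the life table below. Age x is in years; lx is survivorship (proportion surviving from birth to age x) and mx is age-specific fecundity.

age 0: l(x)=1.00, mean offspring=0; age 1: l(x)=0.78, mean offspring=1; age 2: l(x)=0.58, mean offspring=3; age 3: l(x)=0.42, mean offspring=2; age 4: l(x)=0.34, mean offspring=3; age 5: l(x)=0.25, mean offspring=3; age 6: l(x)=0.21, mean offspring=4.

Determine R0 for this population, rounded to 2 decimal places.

5.97

lx·mx by age: 0, 0.78, 1.74, 0.84, 1.02, 0.75, 0.84
R0 = Σ lx·mx = 5.97 → 5.97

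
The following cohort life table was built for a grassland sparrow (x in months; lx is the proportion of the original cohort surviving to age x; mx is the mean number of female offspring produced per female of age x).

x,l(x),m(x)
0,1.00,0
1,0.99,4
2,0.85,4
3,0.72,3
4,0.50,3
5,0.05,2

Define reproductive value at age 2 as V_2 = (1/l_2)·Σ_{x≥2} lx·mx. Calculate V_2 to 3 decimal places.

8.424

lx·mx for x ≥ 2: 3.4, 2.16, 1.5, 0.1 → sum = 7.16
V_2 = 7.16 / l_2 = 7.16 / 0.85 = 8.423529… → 8.424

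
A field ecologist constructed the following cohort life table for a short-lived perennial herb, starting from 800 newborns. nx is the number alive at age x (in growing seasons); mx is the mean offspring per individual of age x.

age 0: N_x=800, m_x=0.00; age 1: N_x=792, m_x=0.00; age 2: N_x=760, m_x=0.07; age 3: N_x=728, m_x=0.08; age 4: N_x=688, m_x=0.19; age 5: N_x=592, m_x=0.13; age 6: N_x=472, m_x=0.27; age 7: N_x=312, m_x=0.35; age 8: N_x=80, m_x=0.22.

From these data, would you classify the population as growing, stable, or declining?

lx = nx/n0 = nx/800: 1, 0.99, 0.95, 0.91, 0.86, 0.74, 0.59, 0.39, 0.1
R0 = Σ lx·mx = 0 + 0 + 0.0665 + 0.0728 + 0.1634 + 0.0962 + 0.1593 + 0.1365 + 0.022 = 0.7167
R0 < 1, so the population is declining.

declining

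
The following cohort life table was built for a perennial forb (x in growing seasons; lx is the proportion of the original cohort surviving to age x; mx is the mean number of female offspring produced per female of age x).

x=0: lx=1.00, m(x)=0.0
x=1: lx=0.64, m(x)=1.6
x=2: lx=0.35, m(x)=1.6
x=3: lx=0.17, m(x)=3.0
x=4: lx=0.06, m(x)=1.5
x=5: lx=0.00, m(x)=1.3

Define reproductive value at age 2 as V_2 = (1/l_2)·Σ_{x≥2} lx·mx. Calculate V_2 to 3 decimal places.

lx·mx for x ≥ 2: 0.56, 0.51, 0.09, 0 → sum = 1.16
V_2 = 1.16 / l_2 = 1.16 / 0.35 = 3.314286… → 3.314

3.314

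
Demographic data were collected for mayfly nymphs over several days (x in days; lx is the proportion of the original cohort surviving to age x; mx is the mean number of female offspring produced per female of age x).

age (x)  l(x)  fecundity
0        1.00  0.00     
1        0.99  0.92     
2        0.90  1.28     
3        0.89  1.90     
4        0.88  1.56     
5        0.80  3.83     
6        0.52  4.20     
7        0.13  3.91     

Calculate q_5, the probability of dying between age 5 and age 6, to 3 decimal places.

q_5 = (l_5 − l_6) / l_5 = (0.8 − 0.52) / 0.8
     = 0.28 / 0.8 = 0.35 → 0.350

0.350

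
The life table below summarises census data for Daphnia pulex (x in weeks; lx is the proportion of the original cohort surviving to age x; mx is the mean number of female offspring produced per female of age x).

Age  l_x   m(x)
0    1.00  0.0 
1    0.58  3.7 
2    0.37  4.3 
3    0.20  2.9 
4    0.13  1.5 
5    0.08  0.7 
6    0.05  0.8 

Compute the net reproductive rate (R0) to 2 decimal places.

lx·mx by age: 0, 2.146, 1.591, 0.58, 0.195, 0.056, 0.04
R0 = Σ lx·mx = 4.608 → 4.61

4.61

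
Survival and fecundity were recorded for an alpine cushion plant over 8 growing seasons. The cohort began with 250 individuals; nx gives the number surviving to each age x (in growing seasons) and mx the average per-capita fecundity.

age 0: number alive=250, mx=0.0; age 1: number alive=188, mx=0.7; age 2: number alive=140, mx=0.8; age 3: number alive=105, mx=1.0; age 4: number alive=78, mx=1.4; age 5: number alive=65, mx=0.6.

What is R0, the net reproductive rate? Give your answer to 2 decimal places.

lx = nx/n0 = nx/250: 1, 0.752, 0.56, 0.42, 0.312, 0.26
lx·mx by age: 0, 0.5264, 0.448, 0.42, 0.4368, 0.156
R0 = Σ lx·mx = 1.9872 → 1.99

1.99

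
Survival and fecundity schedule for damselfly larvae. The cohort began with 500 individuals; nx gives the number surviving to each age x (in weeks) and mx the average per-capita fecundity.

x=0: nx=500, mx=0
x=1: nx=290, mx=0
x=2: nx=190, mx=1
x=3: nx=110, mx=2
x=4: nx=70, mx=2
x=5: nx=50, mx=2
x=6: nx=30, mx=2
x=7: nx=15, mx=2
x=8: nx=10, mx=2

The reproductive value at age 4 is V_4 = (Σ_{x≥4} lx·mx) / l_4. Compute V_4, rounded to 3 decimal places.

5.000

lx = nx/n0 = nx/500: 1, 0.58, 0.38, 0.22, 0.14, 0.1, 0.06, 0.03, 0.02
lx·mx for x ≥ 4: 0.28, 0.2, 0.12, 0.06, 0.04 → sum = 0.7
V_4 = 0.7 / l_4 = 0.7 / 0.14 = 5 → 5.000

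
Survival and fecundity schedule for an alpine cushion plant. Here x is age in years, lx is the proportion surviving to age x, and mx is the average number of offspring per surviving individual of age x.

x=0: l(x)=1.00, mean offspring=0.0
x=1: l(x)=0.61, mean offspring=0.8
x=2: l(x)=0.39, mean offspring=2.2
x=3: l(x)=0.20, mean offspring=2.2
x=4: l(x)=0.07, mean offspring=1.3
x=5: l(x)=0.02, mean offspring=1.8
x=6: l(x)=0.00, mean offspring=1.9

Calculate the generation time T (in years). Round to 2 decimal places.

2.13

lx·mx: 0, 0.488, 0.858, 0.44, 0.091, 0.036, 0 → R0 = 1.913
x·lx·mx: 0, 0.488, 1.716, 1.32, 0.364, 0.18, 0 → Σ = 4.068
T = 4.068 / 1.913 = 2.126503… → 2.13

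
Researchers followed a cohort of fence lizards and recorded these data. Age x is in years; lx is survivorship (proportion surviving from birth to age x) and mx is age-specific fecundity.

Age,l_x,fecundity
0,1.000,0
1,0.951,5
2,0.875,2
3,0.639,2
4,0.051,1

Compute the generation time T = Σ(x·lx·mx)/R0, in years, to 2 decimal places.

1.57

lx·mx: 0, 4.755, 1.75, 1.278, 0.051 → R0 = 7.834
x·lx·mx: 0, 4.755, 3.5, 3.834, 0.204 → Σ = 12.293
T = 12.293 / 7.834 = 1.569186… → 1.57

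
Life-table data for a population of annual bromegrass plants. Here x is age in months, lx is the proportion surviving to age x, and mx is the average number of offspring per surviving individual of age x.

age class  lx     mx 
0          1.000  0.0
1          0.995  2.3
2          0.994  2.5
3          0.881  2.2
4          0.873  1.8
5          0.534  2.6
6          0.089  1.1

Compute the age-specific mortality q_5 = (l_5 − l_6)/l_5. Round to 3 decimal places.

q_5 = (l_5 − l_6) / l_5 = (0.534 − 0.089) / 0.534
     = 0.445 / 0.534 = 0.833333… → 0.833

0.833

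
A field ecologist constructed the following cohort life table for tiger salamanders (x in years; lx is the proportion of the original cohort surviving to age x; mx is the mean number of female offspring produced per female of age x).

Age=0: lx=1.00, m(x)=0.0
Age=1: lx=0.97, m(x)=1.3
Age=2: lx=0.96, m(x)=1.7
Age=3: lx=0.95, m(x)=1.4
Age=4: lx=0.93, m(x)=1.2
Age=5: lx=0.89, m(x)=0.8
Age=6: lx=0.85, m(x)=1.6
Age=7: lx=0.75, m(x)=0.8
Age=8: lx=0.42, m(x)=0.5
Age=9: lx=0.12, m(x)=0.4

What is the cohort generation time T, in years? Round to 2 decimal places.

3.75

lx·mx: 0, 1.261, 1.632, 1.33, 1.116, 0.712, 1.36, 0.6, 0.21, 0.048 → R0 = 8.269
x·lx·mx: 0, 1.261, 3.264, 3.99, 4.464, 3.56, 8.16, 4.2, 1.68, 0.432 → Σ = 31.011
T = 31.011 / 8.269 = 3.750272… → 3.75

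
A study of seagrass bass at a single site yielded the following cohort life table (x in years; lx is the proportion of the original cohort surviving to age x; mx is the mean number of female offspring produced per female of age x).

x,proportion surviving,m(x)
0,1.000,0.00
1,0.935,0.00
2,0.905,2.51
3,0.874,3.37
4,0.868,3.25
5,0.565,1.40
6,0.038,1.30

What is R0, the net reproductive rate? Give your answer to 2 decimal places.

lx·mx by age: 0, 0, 2.27155, 2.94538, 2.821, 0.791, 0.0494
R0 = Σ lx·mx = 8.87833 → 8.88

8.88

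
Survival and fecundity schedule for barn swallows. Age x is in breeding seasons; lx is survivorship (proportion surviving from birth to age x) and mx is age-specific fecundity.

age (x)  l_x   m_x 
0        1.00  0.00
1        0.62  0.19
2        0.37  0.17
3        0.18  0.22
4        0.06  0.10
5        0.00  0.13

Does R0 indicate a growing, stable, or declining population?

R0 = Σ lx·mx = 0 + 0.1178 + 0.0629 + 0.0396 + 0.006 + 0 = 0.2263
R0 < 1, so the population is declining.

declining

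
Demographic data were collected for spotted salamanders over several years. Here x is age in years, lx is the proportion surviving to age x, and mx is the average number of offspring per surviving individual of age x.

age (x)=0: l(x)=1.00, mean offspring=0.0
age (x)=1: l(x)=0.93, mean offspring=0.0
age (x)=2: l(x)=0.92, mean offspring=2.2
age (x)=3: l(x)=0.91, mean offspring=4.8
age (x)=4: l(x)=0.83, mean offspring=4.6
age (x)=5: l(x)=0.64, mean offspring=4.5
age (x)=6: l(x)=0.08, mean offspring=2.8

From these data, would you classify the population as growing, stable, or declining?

growing

R0 = Σ lx·mx = 0 + 0 + 2.024 + 4.368 + 3.818 + 2.88 + 0.224 = 13.314
R0 > 1, so the population is growing.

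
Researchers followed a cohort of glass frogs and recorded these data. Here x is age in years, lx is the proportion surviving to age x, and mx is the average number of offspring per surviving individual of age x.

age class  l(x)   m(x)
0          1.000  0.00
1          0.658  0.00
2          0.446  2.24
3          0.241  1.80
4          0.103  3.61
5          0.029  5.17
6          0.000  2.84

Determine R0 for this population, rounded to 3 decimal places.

1.955

lx·mx by age: 0, 0, 0.99904, 0.4338, 0.37183, 0.14993, 0
R0 = Σ lx·mx = 1.9546 → 1.955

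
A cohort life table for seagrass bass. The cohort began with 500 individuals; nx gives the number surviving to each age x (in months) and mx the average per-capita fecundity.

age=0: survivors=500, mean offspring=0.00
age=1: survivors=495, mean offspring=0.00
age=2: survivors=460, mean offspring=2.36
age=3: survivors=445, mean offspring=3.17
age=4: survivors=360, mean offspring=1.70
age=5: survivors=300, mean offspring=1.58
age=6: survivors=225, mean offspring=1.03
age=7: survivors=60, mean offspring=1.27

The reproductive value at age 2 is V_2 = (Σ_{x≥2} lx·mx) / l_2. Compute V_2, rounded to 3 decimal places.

lx = nx/n0 = nx/500: 1, 0.99, 0.92, 0.89, 0.72, 0.6, 0.45, 0.12
lx·mx for x ≥ 2: 2.1712, 2.8213, 1.224, 0.948, 0.4635, 0.1524 → sum = 7.7804
V_2 = 7.7804 / l_2 = 7.7804 / 0.92 = 8.456957… → 8.457

8.457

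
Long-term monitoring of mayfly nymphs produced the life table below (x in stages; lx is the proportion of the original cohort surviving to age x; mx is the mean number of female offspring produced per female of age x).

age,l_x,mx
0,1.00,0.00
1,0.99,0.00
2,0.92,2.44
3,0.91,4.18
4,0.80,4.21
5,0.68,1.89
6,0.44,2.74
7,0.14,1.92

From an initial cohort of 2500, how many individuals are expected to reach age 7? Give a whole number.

350

Expected survivors = N0 · l_7 = 2500 × 0.14 = 350 → 350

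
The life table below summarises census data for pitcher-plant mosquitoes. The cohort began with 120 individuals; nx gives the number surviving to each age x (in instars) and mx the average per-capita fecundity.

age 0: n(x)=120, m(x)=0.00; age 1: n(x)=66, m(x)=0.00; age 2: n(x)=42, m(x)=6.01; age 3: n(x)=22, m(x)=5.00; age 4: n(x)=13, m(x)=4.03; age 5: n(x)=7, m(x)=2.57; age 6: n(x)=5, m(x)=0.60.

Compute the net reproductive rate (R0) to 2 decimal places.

3.63

lx = nx/n0 = nx/120: 1, 0.55, 0.35, 0.18333…, 0.10833…, 0.05833…, 0.04167…
lx·mx by age: 0, 0, 2.1035, 0.916667…, 0.436583…, 0.149917…, 0.025…
R0 = Σ lx·mx = 3.631667… → 3.63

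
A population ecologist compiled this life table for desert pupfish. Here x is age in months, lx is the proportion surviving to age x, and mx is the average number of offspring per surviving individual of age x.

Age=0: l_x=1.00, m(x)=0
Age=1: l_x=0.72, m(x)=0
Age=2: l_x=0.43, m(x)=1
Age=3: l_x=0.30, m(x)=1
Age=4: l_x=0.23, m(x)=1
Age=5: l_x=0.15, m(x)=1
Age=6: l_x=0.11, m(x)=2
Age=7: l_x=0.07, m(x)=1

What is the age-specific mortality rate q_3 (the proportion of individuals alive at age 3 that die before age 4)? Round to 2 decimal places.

0.23

q_3 = (l_3 − l_4) / l_3 = (0.3 − 0.23) / 0.3
     = 0.07 / 0.3 = 0.233333… → 0.23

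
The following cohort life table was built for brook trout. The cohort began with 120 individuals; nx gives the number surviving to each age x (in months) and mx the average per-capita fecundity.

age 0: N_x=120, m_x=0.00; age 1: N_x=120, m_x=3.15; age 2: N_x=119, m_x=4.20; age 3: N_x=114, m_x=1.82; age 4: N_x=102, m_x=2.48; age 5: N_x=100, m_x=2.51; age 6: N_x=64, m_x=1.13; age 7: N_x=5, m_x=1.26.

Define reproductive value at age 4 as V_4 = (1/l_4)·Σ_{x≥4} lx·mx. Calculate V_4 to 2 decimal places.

lx = nx/n0 = nx/120: 1, 1, 0.99167…, 0.95, 0.85, 0.83333…, 0.53333…, 0.04167…
lx·mx for x ≥ 4: 2.108, 2.091667…, 0.602667…, 0.0525… → sum = 4.854833…
V_4 = 4.854833… / l_4 = 4.854833… / 0.85 = 5.711569… → 5.71

5.71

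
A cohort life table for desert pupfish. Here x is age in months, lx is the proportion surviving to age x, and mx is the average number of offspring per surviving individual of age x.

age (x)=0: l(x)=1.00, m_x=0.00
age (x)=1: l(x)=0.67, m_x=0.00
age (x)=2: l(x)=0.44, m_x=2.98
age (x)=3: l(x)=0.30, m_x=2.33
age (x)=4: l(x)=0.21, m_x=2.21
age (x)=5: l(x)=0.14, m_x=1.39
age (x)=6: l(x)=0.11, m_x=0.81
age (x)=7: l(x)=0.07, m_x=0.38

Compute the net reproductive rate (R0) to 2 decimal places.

lx·mx by age: 0, 0, 1.3112, 0.699, 0.4641, 0.1946, 0.0891, 0.0266
R0 = Σ lx·mx = 2.7846 → 2.78

2.78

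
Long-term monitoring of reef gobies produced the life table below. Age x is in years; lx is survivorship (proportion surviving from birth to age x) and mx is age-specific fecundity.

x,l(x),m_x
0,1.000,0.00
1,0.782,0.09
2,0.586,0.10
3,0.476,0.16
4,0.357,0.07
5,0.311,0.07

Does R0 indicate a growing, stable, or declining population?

R0 = Σ lx·mx = 0 + 0.07038 + 0.0586 + 0.07616 + 0.02499 + 0.02177 = 0.2519
R0 < 1, so the population is declining.

declining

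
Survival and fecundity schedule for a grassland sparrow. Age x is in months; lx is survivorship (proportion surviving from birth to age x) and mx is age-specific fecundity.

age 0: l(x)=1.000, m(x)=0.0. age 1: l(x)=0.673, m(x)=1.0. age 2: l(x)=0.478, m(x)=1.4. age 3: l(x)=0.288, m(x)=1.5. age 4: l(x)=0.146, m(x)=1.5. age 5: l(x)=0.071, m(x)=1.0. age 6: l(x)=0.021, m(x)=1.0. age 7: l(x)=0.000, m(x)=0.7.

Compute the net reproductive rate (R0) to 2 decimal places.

lx·mx by age: 0, 0.673, 0.6692, 0.432, 0.219, 0.071, 0.021, 0
R0 = Σ lx·mx = 2.0852 → 2.09

2.09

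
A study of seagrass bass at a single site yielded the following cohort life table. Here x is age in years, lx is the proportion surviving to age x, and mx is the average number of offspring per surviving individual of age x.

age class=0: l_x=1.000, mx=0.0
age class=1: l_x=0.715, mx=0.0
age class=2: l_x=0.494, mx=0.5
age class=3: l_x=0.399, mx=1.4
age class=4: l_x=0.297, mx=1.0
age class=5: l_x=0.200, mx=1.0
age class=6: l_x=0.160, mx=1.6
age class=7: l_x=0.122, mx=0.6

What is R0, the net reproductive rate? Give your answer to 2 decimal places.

1.63

lx·mx by age: 0, 0, 0.247, 0.5586, 0.297, 0.2, 0.256, 0.0732
R0 = Σ lx·mx = 1.6318 → 1.63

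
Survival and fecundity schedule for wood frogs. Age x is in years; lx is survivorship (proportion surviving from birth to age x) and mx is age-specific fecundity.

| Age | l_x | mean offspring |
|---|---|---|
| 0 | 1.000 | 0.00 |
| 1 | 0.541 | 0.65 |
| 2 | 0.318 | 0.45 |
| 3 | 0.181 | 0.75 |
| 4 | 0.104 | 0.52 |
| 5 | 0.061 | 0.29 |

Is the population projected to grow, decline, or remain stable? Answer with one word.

declining

R0 = Σ lx·mx = 0 + 0.35165 + 0.1431 + 0.13575 + 0.05408 + 0.01769 = 0.70227
R0 < 1, so the population is declining.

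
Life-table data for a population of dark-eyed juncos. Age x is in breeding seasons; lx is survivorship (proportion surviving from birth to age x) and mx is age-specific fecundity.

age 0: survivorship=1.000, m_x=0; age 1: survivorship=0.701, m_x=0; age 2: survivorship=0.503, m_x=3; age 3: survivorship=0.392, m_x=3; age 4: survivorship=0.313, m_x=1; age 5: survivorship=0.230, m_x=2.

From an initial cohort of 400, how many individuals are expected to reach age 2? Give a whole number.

Expected survivors = N0 · l_2 = 400 × 0.503 = 201.2 → 201

201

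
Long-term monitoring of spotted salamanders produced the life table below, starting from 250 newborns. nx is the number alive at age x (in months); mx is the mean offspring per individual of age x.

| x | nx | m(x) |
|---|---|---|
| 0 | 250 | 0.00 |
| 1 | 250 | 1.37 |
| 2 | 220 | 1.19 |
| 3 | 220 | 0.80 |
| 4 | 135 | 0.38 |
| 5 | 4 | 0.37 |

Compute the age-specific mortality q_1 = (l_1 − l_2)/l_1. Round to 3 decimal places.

lx = nx/n0 = nx/250: 1, 1, 0.88, 0.88, 0.54, 0.016
q_1 = (l_1 − l_2) / l_1 = (1 − 0.88) / 1
     = 0.12 / 1 = 0.12 → 0.120

0.120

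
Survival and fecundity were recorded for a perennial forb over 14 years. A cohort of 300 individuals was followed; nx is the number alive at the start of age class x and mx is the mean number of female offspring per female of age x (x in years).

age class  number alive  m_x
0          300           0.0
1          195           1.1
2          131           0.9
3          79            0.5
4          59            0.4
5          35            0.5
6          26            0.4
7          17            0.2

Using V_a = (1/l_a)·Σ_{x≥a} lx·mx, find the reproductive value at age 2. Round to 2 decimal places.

1.62

lx = nx/n0 = nx/300: 1, 0.65, 0.43667…, 0.26333…, 0.19667…, 0.11667…, 0.08667…, 0.05667…
lx·mx for x ≥ 2: 0.393…, 0.131667…, 0.078667…, 0.058333…, 0.034667…, 0.011333… → sum = 0.707667…
V_2 = 0.707667… / l_2 = 0.707667… / 0.436667… = 1.620611… → 1.62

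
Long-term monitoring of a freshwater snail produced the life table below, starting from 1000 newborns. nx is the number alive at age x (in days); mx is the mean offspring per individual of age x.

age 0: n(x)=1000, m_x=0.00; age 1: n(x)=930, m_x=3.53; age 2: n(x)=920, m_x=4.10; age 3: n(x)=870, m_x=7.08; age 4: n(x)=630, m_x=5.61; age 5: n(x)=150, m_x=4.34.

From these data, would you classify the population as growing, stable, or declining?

growing

lx = nx/n0 = nx/1000: 1, 0.93, 0.92, 0.87, 0.63, 0.15
R0 = Σ lx·mx = 0 + 3.2829 + 3.772 + 6.1596 + 3.5343 + 0.651 = 17.3998
R0 > 1, so the population is growing.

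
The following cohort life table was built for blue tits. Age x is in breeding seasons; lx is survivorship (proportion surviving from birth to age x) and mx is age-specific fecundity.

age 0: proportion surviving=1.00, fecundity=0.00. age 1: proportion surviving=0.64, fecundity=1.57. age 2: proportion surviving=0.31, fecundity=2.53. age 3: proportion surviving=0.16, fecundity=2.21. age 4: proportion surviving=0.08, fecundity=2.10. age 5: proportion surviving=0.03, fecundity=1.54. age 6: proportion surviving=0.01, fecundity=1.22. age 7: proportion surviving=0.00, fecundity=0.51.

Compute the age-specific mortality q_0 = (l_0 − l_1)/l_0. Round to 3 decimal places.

0.360

q_0 = (l_0 − l_1) / l_0 = (1 − 0.64) / 1
     = 0.36 / 1 = 0.36 → 0.360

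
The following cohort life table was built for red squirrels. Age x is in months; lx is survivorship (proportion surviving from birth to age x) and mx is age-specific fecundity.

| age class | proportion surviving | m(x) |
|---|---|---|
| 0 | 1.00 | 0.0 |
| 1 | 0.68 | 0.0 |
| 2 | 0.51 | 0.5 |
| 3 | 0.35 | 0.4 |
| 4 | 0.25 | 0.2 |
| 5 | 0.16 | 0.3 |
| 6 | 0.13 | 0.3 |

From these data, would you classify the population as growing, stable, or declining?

R0 = Σ lx·mx = 0 + 0 + 0.255 + 0.14 + 0.05 + 0.048 + 0.039 = 0.532
R0 < 1, so the population is declining.

declining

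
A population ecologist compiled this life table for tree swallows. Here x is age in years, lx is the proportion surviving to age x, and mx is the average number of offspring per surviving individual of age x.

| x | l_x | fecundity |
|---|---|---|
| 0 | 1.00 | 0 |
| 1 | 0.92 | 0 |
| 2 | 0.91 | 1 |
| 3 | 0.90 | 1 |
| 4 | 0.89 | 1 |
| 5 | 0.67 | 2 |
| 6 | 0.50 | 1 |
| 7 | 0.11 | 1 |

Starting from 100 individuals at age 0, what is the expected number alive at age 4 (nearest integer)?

Expected survivors = N0 · l_4 = 100 × 0.89 = 89 → 89

89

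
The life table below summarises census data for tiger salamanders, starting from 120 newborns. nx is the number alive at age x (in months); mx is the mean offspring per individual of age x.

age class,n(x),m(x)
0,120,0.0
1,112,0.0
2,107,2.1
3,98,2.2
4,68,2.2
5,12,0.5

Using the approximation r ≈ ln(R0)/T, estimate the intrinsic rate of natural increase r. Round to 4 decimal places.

lx = nx/n0 = nx/120: 1, 0.93333…, 0.89167…, 0.81667…, 0.56667…, 0.1
R0 = Σ lx·mx = 0 + 0 + 1.8725… + 1.79667… + 1.24667… + 0.05 = 4.965833…
Σ x·lx·mx = 14.371667…; T = 14.371667…/4.965833… = 2.89411…
r ≈ ln(R0)/T = ln(4.965833…)/2.89411… = 0.553739… → 0.5537

0.5537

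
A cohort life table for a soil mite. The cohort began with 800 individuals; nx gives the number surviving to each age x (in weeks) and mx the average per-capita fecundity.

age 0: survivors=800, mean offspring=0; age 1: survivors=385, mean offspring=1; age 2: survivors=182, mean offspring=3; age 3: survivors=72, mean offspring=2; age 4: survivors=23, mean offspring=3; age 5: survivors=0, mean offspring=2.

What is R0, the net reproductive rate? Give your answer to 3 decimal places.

1.430

lx = nx/n0 = nx/800: 1, 0.48125, 0.2275, 0.09, 0.02875, 0
lx·mx by age: 0, 0.48125, 0.6825, 0.18, 0.08625, 0
R0 = Σ lx·mx = 1.43 → 1.430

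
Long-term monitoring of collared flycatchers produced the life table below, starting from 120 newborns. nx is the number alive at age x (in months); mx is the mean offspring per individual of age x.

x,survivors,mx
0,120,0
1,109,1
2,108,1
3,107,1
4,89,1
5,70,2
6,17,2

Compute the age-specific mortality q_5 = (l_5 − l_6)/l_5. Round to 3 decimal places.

lx = nx/n0 = nx/120: 1, 0.90833…, 0.9, 0.89167…, 0.74167…, 0.58333…, 0.14167…
q_5 = (l_5 − l_6) / l_5 = (0.583333… − 0.141667…) / 0.583333…
     = 0.441667… / 0.583333… = 0.757143… → 0.757

0.757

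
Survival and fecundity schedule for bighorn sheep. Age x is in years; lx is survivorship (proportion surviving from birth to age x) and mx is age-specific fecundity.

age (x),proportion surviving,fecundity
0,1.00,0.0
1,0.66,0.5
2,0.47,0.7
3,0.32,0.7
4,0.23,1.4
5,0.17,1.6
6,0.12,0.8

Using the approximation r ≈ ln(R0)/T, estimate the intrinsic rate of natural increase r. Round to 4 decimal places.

0.1459

R0 = Σ lx·mx = 0 + 0.33 + 0.329 + 0.224 + 0.322 + 0.272 + 0.096 = 1.573
Σ x·lx·mx = 4.884; T = 4.884/1.573 = 3.1049…
r ≈ ln(R0)/T = ln(1.573)/3.1049… = 0.145894… → 0.1459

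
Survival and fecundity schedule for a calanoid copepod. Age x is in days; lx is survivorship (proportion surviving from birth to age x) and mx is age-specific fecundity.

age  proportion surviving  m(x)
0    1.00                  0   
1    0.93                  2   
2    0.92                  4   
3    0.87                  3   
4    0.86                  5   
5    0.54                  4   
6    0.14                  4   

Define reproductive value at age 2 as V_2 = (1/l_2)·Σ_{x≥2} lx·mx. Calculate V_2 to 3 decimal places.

lx·mx for x ≥ 2: 3.68, 2.61, 4.3, 2.16, 0.56 → sum = 13.31
V_2 = 13.31 / l_2 = 13.31 / 0.92 = 14.467391… → 14.467

14.467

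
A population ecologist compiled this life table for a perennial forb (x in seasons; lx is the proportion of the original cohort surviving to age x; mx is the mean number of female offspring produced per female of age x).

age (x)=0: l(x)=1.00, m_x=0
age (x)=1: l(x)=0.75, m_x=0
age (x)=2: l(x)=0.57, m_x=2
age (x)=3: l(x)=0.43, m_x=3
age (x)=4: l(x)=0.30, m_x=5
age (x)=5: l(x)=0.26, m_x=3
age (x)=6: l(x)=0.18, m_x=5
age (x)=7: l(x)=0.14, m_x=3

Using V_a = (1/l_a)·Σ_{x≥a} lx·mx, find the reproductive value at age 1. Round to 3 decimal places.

lx·mx for x ≥ 1: 0, 1.14, 1.29, 1.5, 0.78, 0.9, 0.42 → sum = 6.03
V_1 = 6.03 / l_1 = 6.03 / 0.75 = 8.04 → 8.040

8.040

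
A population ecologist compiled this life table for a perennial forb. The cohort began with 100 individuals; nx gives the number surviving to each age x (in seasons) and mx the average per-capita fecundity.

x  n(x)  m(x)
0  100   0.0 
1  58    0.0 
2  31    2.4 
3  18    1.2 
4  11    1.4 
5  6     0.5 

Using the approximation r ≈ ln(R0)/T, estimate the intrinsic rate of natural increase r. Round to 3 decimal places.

0.053

lx = nx/n0 = nx/100: 1, 0.58, 0.31, 0.18, 0.11, 0.06
R0 = Σ lx·mx = 0 + 0 + 0.744 + 0.216 + 0.154 + 0.03 = 1.144
Σ x·lx·mx = 2.902; T = 2.902/1.144 = 2.53671…
r ≈ ln(R0)/T = ln(1.144)/2.53671… = 0.05303… → 0.053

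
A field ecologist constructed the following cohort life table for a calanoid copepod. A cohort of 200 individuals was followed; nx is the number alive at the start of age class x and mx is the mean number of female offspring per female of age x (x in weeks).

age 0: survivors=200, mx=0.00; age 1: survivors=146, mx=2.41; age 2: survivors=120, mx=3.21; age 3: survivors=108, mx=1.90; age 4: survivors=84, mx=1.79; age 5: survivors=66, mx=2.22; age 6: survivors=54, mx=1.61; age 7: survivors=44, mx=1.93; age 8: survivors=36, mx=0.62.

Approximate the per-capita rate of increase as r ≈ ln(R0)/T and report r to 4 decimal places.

0.6465

lx = nx/n0 = nx/200: 1, 0.73, 0.6, 0.54, 0.42, 0.33, 0.27, 0.22, 0.18
R0 = Σ lx·mx = 0 + 1.7593 + 1.926 + 1.026 + 0.7518 + 0.7326 + 0.4347 + 0.4246 + 0.1116 = 7.1666
Σ x·lx·mx = 21.8327; T = 21.8327/7.1666 = 3.04645…
r ≈ ln(R0)/T = ln(7.1666)/3.04645… = 0.646467… → 0.6465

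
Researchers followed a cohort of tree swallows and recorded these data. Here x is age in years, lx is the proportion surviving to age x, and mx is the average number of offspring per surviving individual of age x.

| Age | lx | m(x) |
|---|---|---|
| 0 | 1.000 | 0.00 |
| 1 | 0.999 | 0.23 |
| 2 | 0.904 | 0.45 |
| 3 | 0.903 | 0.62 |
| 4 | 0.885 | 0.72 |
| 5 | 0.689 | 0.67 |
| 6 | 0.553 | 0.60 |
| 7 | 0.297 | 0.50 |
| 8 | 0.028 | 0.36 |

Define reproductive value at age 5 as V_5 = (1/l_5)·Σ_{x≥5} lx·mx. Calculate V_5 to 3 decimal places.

lx·mx for x ≥ 5: 0.46163, 0.3318, 0.1485, 0.01008 → sum = 0.95201
V_5 = 0.95201 / l_5 = 0.95201 / 0.689 = 1.381727… → 1.382

1.382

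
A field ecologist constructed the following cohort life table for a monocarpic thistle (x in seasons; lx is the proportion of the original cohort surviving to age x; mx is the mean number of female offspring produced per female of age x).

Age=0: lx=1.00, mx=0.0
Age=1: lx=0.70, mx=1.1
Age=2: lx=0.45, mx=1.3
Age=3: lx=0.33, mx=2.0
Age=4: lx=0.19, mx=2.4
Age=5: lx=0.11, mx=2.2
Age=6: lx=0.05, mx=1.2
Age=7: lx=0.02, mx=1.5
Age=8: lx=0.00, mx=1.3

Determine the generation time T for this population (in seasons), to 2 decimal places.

2.68

lx·mx: 0, 0.77, 0.585, 0.66, 0.456, 0.242, 0.06, 0.03, 0 → R0 = 2.803
x·lx·mx: 0, 0.77, 1.17, 1.98, 1.824, 1.21, 0.36, 0.21, 0 → Σ = 7.524
T = 7.524 / 2.803 = 2.684267… → 2.68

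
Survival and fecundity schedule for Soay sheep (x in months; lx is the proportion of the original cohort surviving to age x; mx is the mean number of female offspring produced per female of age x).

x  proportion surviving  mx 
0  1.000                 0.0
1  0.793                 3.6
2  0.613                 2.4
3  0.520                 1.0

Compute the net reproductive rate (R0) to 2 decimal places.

4.85

lx·mx by age: 0, 2.8548, 1.4712, 0.52
R0 = Σ lx·mx = 4.846 → 4.85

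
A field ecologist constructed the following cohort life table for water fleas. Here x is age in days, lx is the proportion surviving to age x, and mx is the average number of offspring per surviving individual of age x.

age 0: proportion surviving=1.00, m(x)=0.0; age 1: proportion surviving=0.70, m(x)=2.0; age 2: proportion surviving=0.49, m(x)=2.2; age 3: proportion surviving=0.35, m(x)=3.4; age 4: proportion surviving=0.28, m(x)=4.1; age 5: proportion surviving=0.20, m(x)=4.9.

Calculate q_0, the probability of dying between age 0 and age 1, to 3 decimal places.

q_0 = (l_0 − l_1) / l_0 = (1 − 0.7) / 1
     = 0.3 / 1 = 0.3 → 0.300

0.300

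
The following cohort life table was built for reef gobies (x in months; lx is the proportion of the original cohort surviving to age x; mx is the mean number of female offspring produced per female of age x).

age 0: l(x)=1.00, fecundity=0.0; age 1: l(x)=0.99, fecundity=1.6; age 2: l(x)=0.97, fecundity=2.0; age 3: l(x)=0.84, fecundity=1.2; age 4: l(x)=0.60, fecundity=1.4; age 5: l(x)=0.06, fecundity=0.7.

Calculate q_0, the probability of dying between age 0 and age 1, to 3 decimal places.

q_0 = (l_0 − l_1) / l_0 = (1 − 0.99) / 1
     = 0.01 / 1 = 0.01 → 0.010

0.010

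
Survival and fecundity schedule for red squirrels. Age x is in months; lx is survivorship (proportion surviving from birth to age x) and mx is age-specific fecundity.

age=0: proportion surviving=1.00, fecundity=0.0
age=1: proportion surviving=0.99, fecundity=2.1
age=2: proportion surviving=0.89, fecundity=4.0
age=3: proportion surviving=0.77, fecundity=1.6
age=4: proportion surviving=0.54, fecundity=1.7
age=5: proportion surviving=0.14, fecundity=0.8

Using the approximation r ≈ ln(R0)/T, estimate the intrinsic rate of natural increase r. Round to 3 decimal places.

0.954

R0 = Σ lx·mx = 0 + 2.079 + 3.56 + 1.232 + 0.918 + 0.112 = 7.901
Σ x·lx·mx = 17.127; T = 17.127/7.901 = 2.1677…
r ≈ ln(R0)/T = ln(7.901)/2.1677… = 0.95354… → 0.954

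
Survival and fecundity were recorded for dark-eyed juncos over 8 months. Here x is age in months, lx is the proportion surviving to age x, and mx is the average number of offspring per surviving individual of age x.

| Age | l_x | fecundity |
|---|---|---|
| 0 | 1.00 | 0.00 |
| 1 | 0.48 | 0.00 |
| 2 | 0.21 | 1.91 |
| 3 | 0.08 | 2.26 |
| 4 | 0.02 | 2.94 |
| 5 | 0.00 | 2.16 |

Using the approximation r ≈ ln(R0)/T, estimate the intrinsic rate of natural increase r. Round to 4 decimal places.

R0 = Σ lx·mx = 0 + 0 + 0.4011 + 0.1808 + 0.0588 + 0 = 0.6407
Σ x·lx·mx = 1.5798; T = 1.5798/0.6407 = 2.46574…
r ≈ ln(R0)/T = ln(0.6407)/2.46574… = -0.180552… → -0.1806

-0.1806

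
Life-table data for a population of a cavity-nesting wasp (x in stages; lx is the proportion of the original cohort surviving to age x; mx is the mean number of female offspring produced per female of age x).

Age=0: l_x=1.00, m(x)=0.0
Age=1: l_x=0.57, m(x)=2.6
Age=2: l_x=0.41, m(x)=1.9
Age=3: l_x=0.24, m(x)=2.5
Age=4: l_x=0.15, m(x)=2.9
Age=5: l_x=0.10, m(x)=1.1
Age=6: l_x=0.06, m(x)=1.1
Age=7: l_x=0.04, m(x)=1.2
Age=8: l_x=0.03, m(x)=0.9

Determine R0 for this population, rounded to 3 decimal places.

lx·mx by age: 0, 1.482, 0.779, 0.6, 0.435, 0.11, 0.066, 0.048, 0.027
R0 = Σ lx·mx = 3.547 → 3.547

3.547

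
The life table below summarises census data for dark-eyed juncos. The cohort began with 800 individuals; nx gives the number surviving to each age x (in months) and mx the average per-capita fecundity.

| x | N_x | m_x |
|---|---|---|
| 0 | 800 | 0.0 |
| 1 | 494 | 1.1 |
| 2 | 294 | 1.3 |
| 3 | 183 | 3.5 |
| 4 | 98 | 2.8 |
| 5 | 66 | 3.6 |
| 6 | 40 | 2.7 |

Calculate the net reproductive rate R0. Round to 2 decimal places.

lx = nx/n0 = nx/800: 1, 0.6175, 0.3675, 0.22875, 0.1225, 0.0825, 0.05
lx·mx by age: 0, 0.67925, 0.47775, 0.800625, 0.343, 0.297, 0.135
R0 = Σ lx·mx = 2.732625 → 2.73

2.73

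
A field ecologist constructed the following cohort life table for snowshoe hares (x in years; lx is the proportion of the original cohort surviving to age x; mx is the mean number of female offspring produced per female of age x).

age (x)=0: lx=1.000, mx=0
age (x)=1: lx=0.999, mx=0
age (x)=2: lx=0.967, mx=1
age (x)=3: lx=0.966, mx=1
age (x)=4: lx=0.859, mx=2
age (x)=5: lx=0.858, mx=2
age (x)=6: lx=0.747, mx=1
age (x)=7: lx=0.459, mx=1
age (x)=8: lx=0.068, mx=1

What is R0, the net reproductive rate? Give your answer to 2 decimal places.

6.64

lx·mx by age: 0, 0, 0.967, 0.966, 1.718, 1.716, 0.747, 0.459, 0.068
R0 = Σ lx·mx = 6.641 → 6.64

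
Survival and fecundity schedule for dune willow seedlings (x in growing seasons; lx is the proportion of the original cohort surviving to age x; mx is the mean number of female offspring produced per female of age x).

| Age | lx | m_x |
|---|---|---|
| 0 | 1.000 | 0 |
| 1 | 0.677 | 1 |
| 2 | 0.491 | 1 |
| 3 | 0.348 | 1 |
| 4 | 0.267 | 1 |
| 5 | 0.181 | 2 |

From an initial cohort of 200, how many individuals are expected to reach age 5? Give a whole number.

Expected survivors = N0 · l_5 = 200 × 0.181 = 36.2 → 36

36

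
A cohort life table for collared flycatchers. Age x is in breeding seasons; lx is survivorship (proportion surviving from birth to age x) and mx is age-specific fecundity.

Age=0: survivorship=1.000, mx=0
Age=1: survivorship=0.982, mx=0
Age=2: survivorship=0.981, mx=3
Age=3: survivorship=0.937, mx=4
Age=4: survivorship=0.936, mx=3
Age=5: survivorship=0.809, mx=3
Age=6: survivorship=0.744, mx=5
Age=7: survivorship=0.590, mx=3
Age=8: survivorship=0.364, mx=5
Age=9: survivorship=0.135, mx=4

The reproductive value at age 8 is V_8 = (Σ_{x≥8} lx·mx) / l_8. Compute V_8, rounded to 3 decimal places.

6.484

lx·mx for x ≥ 8: 1.82, 0.54 → sum = 2.36
V_8 = 2.36 / l_8 = 2.36 / 0.364 = 6.483516… → 6.484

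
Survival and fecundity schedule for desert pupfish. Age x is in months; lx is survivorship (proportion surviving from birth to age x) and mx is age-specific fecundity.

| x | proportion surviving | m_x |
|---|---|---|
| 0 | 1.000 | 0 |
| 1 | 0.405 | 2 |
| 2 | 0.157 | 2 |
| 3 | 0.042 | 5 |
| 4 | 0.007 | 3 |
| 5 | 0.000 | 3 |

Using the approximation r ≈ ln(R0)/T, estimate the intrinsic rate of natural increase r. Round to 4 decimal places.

0.1913

R0 = Σ lx·mx = 0 + 0.81 + 0.314 + 0.21 + 0.021 + 0 = 1.355
Σ x·lx·mx = 2.152; T = 2.152/1.355 = 1.58819…
r ≈ ln(R0)/T = ln(1.355)/1.58819… = 0.191288… → 0.1913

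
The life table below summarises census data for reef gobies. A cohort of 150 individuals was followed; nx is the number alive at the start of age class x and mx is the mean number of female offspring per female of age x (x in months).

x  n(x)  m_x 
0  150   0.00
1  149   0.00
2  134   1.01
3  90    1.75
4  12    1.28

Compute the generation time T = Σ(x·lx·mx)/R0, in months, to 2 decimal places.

2.61

lx = nx/n0 = nx/150: 1, 0.99333…, 0.89333…, 0.6, 0.08
lx·mx: 0, 0, 0.902267…, 1.05, 0.1024 → R0 = 2.054667…
x·lx·mx: 0, 0, 1.804533…, 3.15, 0.4096 → Σ = 5.364133…
T = 5.364133… / 2.054667… = 2.610707… → 2.61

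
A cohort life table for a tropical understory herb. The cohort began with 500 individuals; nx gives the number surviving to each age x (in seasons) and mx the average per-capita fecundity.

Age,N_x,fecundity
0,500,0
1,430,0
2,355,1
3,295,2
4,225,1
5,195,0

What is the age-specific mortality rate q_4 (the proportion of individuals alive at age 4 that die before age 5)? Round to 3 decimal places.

lx = nx/n0 = nx/500: 1, 0.86, 0.71, 0.59, 0.45, 0.39
q_4 = (l_4 − l_5) / l_4 = (0.45 − 0.39) / 0.45
     = 0.06 / 0.45 = 0.133333… → 0.133

0.133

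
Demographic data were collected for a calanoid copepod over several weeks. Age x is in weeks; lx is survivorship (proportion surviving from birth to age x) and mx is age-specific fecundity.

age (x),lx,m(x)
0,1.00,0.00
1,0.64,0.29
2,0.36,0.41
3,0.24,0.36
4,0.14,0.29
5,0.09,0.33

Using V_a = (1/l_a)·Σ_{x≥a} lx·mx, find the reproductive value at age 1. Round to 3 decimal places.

lx·mx for x ≥ 1: 0.1856, 0.1476, 0.0864, 0.0406, 0.0297 → sum = 0.4899
V_1 = 0.4899 / l_1 = 0.4899 / 0.64 = 0.765469… → 0.765

0.765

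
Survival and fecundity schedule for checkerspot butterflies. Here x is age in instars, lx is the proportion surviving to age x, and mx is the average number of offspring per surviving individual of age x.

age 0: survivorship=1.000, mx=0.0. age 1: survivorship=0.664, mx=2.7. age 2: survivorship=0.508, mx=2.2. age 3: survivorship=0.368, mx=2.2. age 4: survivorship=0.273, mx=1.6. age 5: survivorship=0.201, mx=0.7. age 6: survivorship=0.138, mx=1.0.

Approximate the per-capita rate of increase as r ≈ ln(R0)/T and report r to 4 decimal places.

R0 = Σ lx·mx = 0 + 1.7928 + 1.1176 + 0.8096 + 0.4368 + 0.1407 + 0.138 = 4.4355
Σ x·lx·mx = 9.7355; T = 9.7355/4.4355 = 2.1949…
r ≈ ln(R0)/T = ln(4.4355)/2.1949… = 0.678681… → 0.6787

0.6787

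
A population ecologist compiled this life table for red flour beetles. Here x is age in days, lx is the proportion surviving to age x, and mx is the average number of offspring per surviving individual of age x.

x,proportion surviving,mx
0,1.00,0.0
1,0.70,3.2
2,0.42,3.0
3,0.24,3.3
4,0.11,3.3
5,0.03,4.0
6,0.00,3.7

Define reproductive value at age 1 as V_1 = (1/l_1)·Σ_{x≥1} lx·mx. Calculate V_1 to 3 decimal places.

lx·mx for x ≥ 1: 2.24, 1.26, 0.792, 0.363, 0.12, 0 → sum = 4.775
V_1 = 4.775 / l_1 = 4.775 / 0.7 = 6.821429… → 6.821

6.821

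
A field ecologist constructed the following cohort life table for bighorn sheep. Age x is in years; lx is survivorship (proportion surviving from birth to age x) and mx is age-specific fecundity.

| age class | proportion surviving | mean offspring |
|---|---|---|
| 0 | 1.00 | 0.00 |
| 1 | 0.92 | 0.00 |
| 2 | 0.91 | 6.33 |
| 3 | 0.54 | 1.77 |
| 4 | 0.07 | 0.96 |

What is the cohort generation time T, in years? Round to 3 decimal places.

2.161

lx·mx: 0, 0, 5.7603, 0.9558, 0.0672 → R0 = 6.7833
x·lx·mx: 0, 0, 11.5206, 2.8674, 0.2688 → Σ = 14.6568
T = 14.6568 / 6.7833 = 2.160718… → 2.161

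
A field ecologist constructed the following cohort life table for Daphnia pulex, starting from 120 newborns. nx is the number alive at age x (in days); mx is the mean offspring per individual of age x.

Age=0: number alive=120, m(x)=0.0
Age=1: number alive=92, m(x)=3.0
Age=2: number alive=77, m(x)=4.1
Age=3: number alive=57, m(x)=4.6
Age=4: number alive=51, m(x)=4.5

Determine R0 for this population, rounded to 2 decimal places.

lx = nx/n0 = nx/120: 1, 0.76667…, 0.64167…, 0.475, 0.425
lx·mx by age: 0, 2.3…, 2.630833…, 2.185, 1.9125
R0 = Σ lx·mx = 9.028333… → 9.03

9.03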